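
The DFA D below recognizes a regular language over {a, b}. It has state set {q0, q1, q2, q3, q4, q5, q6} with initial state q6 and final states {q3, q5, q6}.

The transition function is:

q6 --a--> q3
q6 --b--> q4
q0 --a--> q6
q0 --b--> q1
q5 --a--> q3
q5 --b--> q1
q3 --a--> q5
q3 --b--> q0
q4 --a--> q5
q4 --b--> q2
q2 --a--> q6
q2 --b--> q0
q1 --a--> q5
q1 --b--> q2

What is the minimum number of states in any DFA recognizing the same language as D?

Initial partition by acceptance: {q3,q5,q6} | {q0,q1,q2,q4}.
Stable partition: {q3,q5,q6} | {q0,q1,q2,q4} — 2 equivalence classes.

2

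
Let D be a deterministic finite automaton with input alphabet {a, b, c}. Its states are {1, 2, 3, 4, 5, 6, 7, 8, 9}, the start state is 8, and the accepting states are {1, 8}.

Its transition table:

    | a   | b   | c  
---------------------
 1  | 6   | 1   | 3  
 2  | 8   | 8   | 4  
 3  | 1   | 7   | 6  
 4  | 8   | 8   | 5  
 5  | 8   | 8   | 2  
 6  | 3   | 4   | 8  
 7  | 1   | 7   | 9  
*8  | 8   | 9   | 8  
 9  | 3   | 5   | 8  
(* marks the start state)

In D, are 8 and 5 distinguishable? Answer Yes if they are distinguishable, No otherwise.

Every state is reachable, so we keep all 9.
P0 = {1,8} | {2,3,4,5,6,7,9}.
On input a, block {1,8} splits into {1} and {8}.
On input a, block {2,3,4,5,6,7,9} splits into {2,4,5} and {3,7} and {6,9}.
The partition is now stable with 5 blocks: {1} | {2,4,5} | {8} | {3,7} | {6,9}.
8 and 5 end up in different blocks, so they are distinguishable. For instance, the string 'ε' is accepted from only 8.

Yes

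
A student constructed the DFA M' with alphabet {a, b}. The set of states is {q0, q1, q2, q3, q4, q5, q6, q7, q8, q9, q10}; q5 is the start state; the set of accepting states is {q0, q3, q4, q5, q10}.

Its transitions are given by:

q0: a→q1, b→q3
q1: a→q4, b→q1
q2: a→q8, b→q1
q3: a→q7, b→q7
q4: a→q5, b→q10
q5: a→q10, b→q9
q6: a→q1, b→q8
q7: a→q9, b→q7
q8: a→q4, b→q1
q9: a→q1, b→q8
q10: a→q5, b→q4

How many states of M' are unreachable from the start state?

5

Starting at q5 and following transitions, the reachable set is {q1, q4, q5, q8, q9, q10}. That leaves q0, q2, q3, q6, q7 unreachable — 5 in total.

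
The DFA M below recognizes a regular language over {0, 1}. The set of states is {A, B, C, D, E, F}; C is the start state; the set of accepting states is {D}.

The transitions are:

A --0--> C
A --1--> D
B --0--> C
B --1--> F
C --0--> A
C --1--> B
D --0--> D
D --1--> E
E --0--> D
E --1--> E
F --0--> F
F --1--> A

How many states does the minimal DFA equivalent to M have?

6

All states are reachable from the start state.
Initial partition by acceptance: {D} | {A,B,C,E,F}.
Split {A,B,C,E,F} by δ(·,0) → {A,B,C,F} and {E}.
Split {A,B,C,F} by δ(·,1) → {B,C,F} and {A}.
Refine {B,C,F} on symbol 0: members go to different blocks, giving {B,F} and {C}.
On input 0, block {B,F} splits into {B} and {F}.
The partition is now stable with 6 blocks: {D} | {B} | {E} | {A} | {C} | {F}.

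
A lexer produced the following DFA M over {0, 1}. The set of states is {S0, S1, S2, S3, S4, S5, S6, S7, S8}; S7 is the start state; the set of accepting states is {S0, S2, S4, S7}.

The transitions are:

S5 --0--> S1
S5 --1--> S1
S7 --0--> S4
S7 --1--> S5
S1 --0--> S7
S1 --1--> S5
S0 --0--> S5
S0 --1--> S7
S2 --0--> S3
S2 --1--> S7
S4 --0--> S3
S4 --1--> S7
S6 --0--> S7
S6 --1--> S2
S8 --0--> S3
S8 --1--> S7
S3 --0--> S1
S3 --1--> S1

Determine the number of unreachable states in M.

4

No path from S7 leads to S0, S2, S6, S8; the other 5 states are all reachable.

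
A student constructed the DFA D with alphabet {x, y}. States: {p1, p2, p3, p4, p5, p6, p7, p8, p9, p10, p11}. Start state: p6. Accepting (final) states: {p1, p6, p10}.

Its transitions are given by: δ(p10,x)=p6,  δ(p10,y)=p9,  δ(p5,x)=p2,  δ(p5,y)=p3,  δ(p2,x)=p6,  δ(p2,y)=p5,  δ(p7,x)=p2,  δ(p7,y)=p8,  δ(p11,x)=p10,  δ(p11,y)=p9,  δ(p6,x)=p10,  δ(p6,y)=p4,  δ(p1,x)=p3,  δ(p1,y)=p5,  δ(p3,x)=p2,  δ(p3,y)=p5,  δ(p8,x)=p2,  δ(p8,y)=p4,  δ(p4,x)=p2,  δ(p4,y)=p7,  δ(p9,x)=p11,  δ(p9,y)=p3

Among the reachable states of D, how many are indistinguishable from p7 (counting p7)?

Reachable states from the start: {p2,p3,p4,p5,p6,p7,p8,p9,p10,p11}. Unreachable: {p1} — drop them.
Start with accepting vs non-accepting: {p6,p10} | {p2,p3,p4,p5,p7,p8,p9,p11}.
Refine {p2,p3,p4,p5,p7,p8,p9,p11} on symbol x: members go to different blocks, giving {p3,p4,p5,p7,p8,p9} and {p2,p11}.
Stable partition: {p6,p10} | {p3,p4,p5,p7,p8,p9} | {p2,p11} — 3 equivalence classes.
State p7 belongs to the block {p3,p4,p5,p7,p8,p9}, which has 6 states.

6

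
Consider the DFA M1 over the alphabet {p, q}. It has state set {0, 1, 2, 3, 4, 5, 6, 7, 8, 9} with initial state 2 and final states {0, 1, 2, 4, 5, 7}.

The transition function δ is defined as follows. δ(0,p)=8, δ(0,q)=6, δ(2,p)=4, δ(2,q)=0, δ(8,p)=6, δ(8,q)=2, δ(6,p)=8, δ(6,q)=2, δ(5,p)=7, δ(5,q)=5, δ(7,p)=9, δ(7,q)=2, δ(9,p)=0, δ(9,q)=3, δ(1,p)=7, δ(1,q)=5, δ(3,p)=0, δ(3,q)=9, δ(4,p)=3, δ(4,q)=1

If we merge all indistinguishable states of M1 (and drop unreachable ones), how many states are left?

All states are reachable from the start state.
Initial partition by acceptance: {0,1,2,4,5,7} | {3,6,8,9}.
Refine {0,1,2,4,5,7} on symbol p: members go to different blocks, giving {0,4,7} and {1,2,5}.
Refine {0,4,7} on symbol q: members go to different blocks, giving {4,7} and {0}.
Refine {3,6,8,9} on symbol p: members go to different blocks, giving {3,9} and {6,8}.
On input q, block {1,2,5} splits into {1,5} and {2}.
Refine {4,7} on symbol q: members go to different blocks, giving {4} and {7}.
The partition is now stable with 7 blocks: {4} | {3,9} | {1,5} | {0} | {6,8} | {2} | {7}.

7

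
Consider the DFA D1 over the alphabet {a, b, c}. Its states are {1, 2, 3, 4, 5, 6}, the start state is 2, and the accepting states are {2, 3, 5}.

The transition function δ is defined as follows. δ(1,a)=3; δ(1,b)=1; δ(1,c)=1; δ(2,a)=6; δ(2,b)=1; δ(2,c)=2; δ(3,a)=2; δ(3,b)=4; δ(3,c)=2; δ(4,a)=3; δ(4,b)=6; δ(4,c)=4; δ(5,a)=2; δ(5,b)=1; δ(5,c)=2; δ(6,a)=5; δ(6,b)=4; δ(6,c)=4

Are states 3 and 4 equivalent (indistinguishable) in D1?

P0 = {2,3,5} | {1,4,6}.
On input a, block {2,3,5} splits into {3,5} and {2}.
The partition is now stable with 3 blocks: {3,5} | {1,4,6} | {2}.
3 and 4 end up in different blocks, so they are distinguishable. For instance, the string 'ε' is accepted from only 3.

No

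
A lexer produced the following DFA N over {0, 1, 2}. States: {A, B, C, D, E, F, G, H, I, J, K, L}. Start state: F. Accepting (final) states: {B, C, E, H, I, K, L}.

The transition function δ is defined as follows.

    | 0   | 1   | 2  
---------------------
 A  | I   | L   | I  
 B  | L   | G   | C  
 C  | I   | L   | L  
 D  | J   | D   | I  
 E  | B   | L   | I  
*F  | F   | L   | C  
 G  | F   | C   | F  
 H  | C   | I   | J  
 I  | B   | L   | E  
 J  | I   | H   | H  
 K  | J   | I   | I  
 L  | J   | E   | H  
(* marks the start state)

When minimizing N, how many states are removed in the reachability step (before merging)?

No path from F leads to A, D, K; the other 9 states are all reachable.

3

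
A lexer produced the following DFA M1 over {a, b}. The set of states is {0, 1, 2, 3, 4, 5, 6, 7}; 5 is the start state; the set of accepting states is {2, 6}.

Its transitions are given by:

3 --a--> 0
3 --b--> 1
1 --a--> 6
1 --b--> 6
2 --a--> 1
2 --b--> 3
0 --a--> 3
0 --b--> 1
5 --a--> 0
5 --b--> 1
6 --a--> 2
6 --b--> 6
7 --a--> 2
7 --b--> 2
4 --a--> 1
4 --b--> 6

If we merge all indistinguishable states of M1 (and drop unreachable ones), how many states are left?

First remove the unreachable states {4,7}; 6 states remain.
Initial partition by acceptance: {2,6} | {0,1,3,5}.
Refine {2,6} on symbol a: members go to different blocks, giving {2} and {6}.
Split {0,1,3,5} by δ(·,a) → {0,3,5} and {1}.
The partition is now stable with 4 blocks: {2} | {0,3,5} | {6} | {1}.

4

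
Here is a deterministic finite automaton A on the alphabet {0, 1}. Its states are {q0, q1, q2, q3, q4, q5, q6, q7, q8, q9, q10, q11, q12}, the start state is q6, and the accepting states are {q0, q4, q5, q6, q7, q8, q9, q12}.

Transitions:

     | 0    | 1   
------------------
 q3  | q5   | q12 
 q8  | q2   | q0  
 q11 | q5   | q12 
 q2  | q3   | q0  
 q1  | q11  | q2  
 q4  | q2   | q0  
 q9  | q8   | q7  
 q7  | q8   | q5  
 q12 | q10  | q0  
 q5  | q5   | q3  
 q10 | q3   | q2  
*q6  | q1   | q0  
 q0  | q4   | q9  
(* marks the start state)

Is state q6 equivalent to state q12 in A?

Yes

P0 = {q0,q4,q5,q6,q7,q8,q9,q12} | {q1,q2,q3,q10,q11}.
On input 0, block {q0,q4,q5,q6,q7,q8,q9,q12} splits into {q0,q5,q7,q9} and {q4,q6,q8,q12}.
Refine {q0,q5,q7,q9} on symbol 0: members go to different blocks, giving {q0,q7,q9} and {q5}.
On input 1, block {q0,q7,q9} splits into {q0,q9} and {q7}.
On input 1, block {q0,q9} splits into {q0} and {q9}.
On input 0, block {q1,q2,q3,q10,q11} splits into {q1,q2,q10} and {q3,q11}.
Refine {q1,q2,q10} on symbol 1: members go to different blocks, giving {q1,q10} and {q2}.
Split {q4,q6,q8,q12} by δ(·,0) → {q4,q8} and {q6,q12}.
No further refinement is possible. Final partition (9 blocks): {q0} | {q1,q10} | {q4,q8} | {q5} | {q7} | {q9} | {q3,q11} | {q2} | {q6,q12}.
q6 and q12 lie in the same block of the stable partition, so they are equivalent — no string distinguishes them.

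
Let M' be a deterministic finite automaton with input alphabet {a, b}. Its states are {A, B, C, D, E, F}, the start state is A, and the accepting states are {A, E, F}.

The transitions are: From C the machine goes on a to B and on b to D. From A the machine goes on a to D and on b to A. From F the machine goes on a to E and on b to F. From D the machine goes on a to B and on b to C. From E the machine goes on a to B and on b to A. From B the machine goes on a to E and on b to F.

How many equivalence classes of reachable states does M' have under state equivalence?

All states are reachable from the start state.
Initial partition by acceptance: {A,E,F} | {B,C,D}.
Refine {A,E,F} on symbol a: members go to different blocks, giving {A,E} and {F}.
On input a, block {B,C,D} splits into {C,D} and {B}.
On input a, block {A,E} splits into {A} and {E}.
No further refinement is possible. Final partition (5 blocks): {A} | {C,D} | {F} | {B} | {E}.

5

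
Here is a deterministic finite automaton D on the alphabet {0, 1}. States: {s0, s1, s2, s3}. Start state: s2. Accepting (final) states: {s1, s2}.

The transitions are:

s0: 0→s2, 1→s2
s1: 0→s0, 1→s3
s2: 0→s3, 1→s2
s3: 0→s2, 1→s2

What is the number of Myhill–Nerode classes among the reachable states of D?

Reachable states from the start: {s2,s3}. Unreachable: {s0,s1} — drop them.
Start with accepting vs non-accepting: {s2} | {s3}.
The partition is now stable with 2 blocks: {s2} | {s3}.

2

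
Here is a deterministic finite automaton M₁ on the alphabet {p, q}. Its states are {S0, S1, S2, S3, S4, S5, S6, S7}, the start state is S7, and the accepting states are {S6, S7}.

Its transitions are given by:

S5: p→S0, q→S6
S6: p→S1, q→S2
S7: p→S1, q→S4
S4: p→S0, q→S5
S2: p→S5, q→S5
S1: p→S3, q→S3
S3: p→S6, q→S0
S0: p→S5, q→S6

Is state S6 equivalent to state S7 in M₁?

Yes

Every state is reachable, so we keep all 8.
P0 = {S6,S7} | {S0,S1,S2,S3,S4,S5}.
On input p, block {S0,S1,S2,S3,S4,S5} splits into {S0,S1,S2,S4,S5} and {S3}.
Refine {S0,S1,S2,S4,S5} on symbol p: members go to different blocks, giving {S0,S2,S4,S5} and {S1}.
Split {S0,S2,S4,S5} by δ(·,q) → {S0,S5} and {S2,S4}.
The partition is now stable with 5 blocks: {S6,S7} | {S0,S5} | {S3} | {S1} | {S2,S4}.
S6 and S7 lie in the same block of the stable partition, so they are equivalent — no string distinguishes them.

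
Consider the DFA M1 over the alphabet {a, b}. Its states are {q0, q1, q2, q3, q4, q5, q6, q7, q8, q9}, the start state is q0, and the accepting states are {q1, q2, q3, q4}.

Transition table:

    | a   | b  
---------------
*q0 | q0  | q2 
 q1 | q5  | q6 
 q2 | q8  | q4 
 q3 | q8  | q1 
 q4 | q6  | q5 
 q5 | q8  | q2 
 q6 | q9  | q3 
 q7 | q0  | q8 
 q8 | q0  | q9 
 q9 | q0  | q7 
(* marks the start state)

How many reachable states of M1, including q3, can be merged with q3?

2

All states are reachable from the start state.
P0 = {q1,q2,q3,q4} | {q0,q5,q6,q7,q8,q9}.
On input b, block {q1,q2,q3,q4} splits into {q1,q4} and {q2,q3}.
On input b, block {q0,q5,q6,q7,q8,q9} splits into {q0,q5,q6} and {q7,q8,q9}.
Refine {q0,q5,q6} on symbol a: members go to different blocks, giving {q5,q6} and {q0}.
Stable partition: {q1,q4} | {q5,q6} | {q2,q3} | {q7,q8,q9} | {q0} — 5 equivalence classes.
State q3 belongs to the block {q2,q3}, which has 2 states.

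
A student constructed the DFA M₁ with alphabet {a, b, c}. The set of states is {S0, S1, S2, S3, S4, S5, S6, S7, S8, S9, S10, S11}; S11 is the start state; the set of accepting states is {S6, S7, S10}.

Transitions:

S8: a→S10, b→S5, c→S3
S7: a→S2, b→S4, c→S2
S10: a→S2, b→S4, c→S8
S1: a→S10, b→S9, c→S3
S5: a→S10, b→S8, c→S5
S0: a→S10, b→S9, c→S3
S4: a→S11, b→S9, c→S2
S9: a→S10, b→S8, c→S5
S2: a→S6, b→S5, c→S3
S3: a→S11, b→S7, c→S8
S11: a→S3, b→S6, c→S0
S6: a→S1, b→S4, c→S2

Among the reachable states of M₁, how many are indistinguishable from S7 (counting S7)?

3

Every state is reachable, so we keep all 12.
P0 = {S6,S7,S10} | {S0,S1,S2,S3,S4,S5,S8,S9,S11}.
Split {S0,S1,S2,S3,S4,S5,S8,S9,S11} by δ(·,a) → {S0,S1,S2,S5,S8,S9} and {S3,S4,S11}.
Refine {S0,S1,S2,S5,S8,S9} on symbol c: members go to different blocks, giving {S0,S1,S2,S8} and {S5,S9}.
On input b, block {S3,S4,S11} splits into {S3,S11} and {S4}.
Stable partition: {S6,S7,S10} | {S0,S1,S2,S8} | {S3,S11} | {S5,S9} | {S4} — 5 equivalence classes.
State S7 belongs to the block {S6,S7,S10}, which has 3 states.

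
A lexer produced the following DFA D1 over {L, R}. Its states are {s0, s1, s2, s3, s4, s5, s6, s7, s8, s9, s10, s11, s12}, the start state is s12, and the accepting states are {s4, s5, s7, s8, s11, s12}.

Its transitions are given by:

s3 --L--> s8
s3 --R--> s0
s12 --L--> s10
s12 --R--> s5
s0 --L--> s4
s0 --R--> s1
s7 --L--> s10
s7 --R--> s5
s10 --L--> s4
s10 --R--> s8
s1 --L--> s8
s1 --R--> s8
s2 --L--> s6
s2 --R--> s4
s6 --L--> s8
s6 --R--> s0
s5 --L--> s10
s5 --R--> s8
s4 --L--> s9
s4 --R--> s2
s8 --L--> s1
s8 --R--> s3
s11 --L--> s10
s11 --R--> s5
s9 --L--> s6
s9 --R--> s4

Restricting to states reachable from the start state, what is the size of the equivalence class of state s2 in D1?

2

States {s7,s11} cannot be reached from the start state, so discard them.
Start with accepting vs non-accepting: {s4,s5,s8,s12} | {s0,s1,s2,s3,s6,s9,s10}.
Refine {s4,s5,s8,s12} on symbol R: members go to different blocks, giving {s4,s8} and {s5,s12}.
Split {s0,s1,s2,s3,s6,s9,s10} by δ(·,L) → {s0,s1,s3,s6,s10} and {s2,s9}.
Refine {s4,s8} on symbol L: members go to different blocks, giving {s4} and {s8}.
Refine {s0,s1,s3,s6,s10} on symbol L: members go to different blocks, giving {s1,s3,s6} and {s0,s10}.
On input R, block {s1,s3,s6} splits into {s3,s6} and {s1}.
Split {s5,s12} by δ(·,R) → {s5} and {s12}.
Refine {s0,s10} on symbol R: members go to different blocks, giving {s0} and {s10}.
No further refinement is possible. Final partition (9 blocks): {s4} | {s3,s6} | {s5} | {s2,s9} | {s8} | {s0} | {s1} | {s12} | {s10}.
The equivalence class containing s2 is {s2,s9}, of size 2.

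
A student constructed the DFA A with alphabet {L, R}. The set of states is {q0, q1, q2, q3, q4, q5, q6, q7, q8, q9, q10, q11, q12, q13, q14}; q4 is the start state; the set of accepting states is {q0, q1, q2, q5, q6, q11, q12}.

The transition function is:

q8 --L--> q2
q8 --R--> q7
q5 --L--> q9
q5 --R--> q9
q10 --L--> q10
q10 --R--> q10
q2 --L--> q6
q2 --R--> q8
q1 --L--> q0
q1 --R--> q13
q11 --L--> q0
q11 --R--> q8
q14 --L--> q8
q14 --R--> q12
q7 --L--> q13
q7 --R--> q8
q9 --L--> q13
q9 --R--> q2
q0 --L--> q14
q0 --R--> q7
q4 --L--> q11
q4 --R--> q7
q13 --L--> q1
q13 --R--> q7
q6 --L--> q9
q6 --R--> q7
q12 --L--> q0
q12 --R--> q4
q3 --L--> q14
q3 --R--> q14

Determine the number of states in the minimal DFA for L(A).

5

First remove the unreachable states {q3,q5,q10}; 12 states remain.
Initial partition by acceptance: {q0,q1,q2,q6,q11,q12} | {q4,q7,q8,q9,q13,q14}.
Split {q0,q1,q2,q6,q11,q12} by δ(·,L) → {q1,q2,q11,q12} and {q0,q6}.
On input L, block {q4,q7,q8,q9,q13,q14} splits into {q4,q8,q13} and {q7,q9,q14}.
Refine {q7,q9,q14} on symbol R: members go to different blocks, giving {q9,q14} and {q7}.
The partition is now stable with 5 blocks: {q1,q2,q11,q12} | {q4,q8,q13} | {q0,q6} | {q9,q14} | {q7}.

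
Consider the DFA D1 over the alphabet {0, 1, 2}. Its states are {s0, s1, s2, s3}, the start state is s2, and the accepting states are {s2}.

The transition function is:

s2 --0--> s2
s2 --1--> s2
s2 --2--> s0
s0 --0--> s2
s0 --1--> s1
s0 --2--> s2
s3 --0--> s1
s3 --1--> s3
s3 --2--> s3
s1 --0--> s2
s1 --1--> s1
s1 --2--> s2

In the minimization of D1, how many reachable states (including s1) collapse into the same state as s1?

States {s3} cannot be reached from the start state, so discard them.
Initial partition by acceptance: {s2} | {s0,s1}.
No further refinement is possible. Final partition (2 blocks): {s2} | {s0,s1}.
State s1 belongs to the block {s0,s1}, which has 2 states.

2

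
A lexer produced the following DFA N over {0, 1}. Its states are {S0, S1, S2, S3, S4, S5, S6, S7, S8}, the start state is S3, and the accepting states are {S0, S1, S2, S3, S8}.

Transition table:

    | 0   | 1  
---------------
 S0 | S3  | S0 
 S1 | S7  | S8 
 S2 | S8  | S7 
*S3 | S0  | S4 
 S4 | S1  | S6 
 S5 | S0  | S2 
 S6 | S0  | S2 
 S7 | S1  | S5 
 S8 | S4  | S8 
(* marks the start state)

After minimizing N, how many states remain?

Every state is reachable, so we keep all 9.
Initial partition by acceptance: {S0,S1,S2,S3,S8} | {S4,S5,S6,S7}.
Refine {S0,S1,S2,S3,S8} on symbol 0: members go to different blocks, giving {S0,S2,S3} and {S1,S8}.
Split {S0,S2,S3} by δ(·,0) → {S0,S3} and {S2}.
On input 1, block {S0,S3} splits into {S0} and {S3}.
Split {S4,S5,S6,S7} by δ(·,0) → {S4,S7} and {S5,S6}.
No further refinement is possible. Final partition (6 blocks): {S0} | {S4,S7} | {S1,S8} | {S2} | {S3} | {S5,S6}.

6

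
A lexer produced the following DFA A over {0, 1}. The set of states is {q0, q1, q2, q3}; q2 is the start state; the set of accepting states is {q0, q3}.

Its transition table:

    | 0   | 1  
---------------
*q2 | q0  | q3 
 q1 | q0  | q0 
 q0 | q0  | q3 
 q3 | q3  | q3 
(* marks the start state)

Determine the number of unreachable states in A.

BFS from q2 reaches {q0, q2, q3}; the 1 state(s) q1 are never visited.

1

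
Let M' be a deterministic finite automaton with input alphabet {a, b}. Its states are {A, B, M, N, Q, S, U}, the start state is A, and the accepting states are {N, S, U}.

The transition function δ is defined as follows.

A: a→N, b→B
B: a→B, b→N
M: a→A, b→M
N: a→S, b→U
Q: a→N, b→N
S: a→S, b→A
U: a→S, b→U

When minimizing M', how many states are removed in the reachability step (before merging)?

No path from A leads to M, Q; the other 5 states are all reachable.

2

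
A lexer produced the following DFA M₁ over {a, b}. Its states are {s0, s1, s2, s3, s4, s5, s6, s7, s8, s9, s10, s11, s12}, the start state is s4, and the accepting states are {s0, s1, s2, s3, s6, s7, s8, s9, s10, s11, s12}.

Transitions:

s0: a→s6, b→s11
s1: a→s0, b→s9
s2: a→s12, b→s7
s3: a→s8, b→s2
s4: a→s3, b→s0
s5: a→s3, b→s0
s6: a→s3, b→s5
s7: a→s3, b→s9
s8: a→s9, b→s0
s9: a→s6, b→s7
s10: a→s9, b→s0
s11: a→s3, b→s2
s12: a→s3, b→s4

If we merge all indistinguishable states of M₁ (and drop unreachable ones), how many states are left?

First remove the unreachable states {s1,s10}; 11 states remain.
P0 = {s0,s2,s3,s6,s7,s8,s9,s11,s12} | {s4,s5}.
Refine {s0,s2,s3,s6,s7,s8,s9,s11,s12} on symbol b: members go to different blocks, giving {s0,s2,s3,s7,s8,s9,s11} and {s6,s12}.
Refine {s0,s2,s3,s7,s8,s9,s11} on symbol a: members go to different blocks, giving {s3,s7,s8,s11} and {s0,s2,s9}.
On input a, block {s3,s7,s8,s11} splits into {s3,s7,s11} and {s8}.
On input a, block {s3,s7,s11} splits into {s7,s11} and {s3}.
Stable partition: {s7,s11} | {s4,s5} | {s6,s12} | {s0,s2,s9} | {s8} | {s3} — 6 equivalence classes.

6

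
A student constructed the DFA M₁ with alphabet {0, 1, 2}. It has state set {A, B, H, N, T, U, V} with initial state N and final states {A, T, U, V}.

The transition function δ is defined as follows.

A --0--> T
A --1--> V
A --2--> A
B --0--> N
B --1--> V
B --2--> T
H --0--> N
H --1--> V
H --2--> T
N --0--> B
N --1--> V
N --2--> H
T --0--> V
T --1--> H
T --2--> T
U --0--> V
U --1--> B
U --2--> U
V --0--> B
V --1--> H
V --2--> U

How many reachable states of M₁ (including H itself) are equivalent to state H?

2

First remove the unreachable states {A}; 6 states remain.
P0 = {T,U,V} | {B,H,N}.
Refine {T,U,V} on symbol 0: members go to different blocks, giving {T,U} and {V}.
Split {B,H,N} by δ(·,2) → {B,H} and {N}.
No further refinement is possible. Final partition (4 blocks): {T,U} | {B,H} | {V} | {N}.
The equivalence class containing H is {B,H}, of size 2.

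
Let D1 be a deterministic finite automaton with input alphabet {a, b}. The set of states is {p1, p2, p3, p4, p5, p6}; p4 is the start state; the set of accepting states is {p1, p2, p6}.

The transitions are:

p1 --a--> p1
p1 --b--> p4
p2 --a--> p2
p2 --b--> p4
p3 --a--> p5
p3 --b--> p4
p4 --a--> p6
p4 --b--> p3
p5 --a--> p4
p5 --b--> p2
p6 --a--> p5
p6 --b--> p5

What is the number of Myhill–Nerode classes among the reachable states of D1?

Reachable states from the start: {p2,p3,p4,p5,p6}. Unreachable: {p1} — drop them.
Initial partition by acceptance: {p2,p6} | {p3,p4,p5}.
Refine {p2,p6} on symbol a: members go to different blocks, giving {p2} and {p6}.
Refine {p3,p4,p5} on symbol a: members go to different blocks, giving {p3,p5} and {p4}.
Refine {p3,p5} on symbol a: members go to different blocks, giving {p3} and {p5}.
Stable partition: {p2} | {p3} | {p6} | {p4} | {p5} — 5 equivalence classes.

5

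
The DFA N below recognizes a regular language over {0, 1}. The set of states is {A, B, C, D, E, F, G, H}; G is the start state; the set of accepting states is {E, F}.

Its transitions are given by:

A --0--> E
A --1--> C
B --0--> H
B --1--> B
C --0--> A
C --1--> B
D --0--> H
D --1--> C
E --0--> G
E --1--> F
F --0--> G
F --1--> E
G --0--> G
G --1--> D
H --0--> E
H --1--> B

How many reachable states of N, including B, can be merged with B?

All states are reachable from the start state.
Initial partition by acceptance: {E,F} | {A,B,C,D,G,H}.
Refine {A,B,C,D,G,H} on symbol 0: members go to different blocks, giving {B,C,D,G} and {A,H}.
Refine {B,C,D,G} on symbol 0: members go to different blocks, giving {B,C,D} and {G}.
The partition is now stable with 4 blocks: {E,F} | {B,C,D} | {A,H} | {G}.
State B belongs to the block {B,C,D}, which has 3 states.

3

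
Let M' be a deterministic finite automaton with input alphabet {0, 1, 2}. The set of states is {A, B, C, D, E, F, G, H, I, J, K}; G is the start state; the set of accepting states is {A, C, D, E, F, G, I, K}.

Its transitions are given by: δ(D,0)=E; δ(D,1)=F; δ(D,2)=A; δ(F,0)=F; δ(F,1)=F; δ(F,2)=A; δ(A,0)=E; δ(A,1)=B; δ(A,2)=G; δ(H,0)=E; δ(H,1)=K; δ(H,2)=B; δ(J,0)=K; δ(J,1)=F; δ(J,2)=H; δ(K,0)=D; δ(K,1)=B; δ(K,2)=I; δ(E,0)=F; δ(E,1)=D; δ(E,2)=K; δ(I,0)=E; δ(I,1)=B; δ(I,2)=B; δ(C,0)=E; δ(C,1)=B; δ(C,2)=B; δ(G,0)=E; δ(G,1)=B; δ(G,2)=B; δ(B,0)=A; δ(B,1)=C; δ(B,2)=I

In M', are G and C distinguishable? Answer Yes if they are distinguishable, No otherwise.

First remove the unreachable states {H,J}; 9 states remain.
Start with accepting vs non-accepting: {A,C,D,E,F,G,I,K} | {B}.
Split {A,C,D,E,F,G,I,K} by δ(·,1) → {A,C,G,I,K} and {D,E,F}.
Split {A,C,G,I,K} by δ(·,2) → {C,G,I} and {A,K}.
The partition is now stable with 4 blocks: {C,G,I} | {B} | {D,E,F} | {A,K}.
G and C lie in the same block of the stable partition, so they are equivalent — no string distinguishes them.

No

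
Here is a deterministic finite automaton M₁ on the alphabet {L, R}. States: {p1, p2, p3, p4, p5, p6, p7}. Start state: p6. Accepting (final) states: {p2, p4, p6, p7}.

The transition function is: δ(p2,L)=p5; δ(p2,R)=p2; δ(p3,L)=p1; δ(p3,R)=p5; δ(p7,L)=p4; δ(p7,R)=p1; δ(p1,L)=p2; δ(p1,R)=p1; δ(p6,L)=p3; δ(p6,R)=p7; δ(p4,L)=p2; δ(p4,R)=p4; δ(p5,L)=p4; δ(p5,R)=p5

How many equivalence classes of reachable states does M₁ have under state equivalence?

7

Initial partition by acceptance: {p2,p4,p6,p7} | {p1,p3,p5}.
On input L, block {p2,p4,p6,p7} splits into {p2,p6} and {p4,p7}.
Split {p2,p6} by δ(·,R) → {p2} and {p6}.
Refine {p1,p3,p5} on symbol L: members go to different blocks, giving {p1} and {p3} and {p5}.
Refine {p4,p7} on symbol L: members go to different blocks, giving {p4} and {p7}.
No further refinement is possible. Final partition (7 blocks): {p2} | {p1} | {p4} | {p6} | {p3} | {p5} | {p7}.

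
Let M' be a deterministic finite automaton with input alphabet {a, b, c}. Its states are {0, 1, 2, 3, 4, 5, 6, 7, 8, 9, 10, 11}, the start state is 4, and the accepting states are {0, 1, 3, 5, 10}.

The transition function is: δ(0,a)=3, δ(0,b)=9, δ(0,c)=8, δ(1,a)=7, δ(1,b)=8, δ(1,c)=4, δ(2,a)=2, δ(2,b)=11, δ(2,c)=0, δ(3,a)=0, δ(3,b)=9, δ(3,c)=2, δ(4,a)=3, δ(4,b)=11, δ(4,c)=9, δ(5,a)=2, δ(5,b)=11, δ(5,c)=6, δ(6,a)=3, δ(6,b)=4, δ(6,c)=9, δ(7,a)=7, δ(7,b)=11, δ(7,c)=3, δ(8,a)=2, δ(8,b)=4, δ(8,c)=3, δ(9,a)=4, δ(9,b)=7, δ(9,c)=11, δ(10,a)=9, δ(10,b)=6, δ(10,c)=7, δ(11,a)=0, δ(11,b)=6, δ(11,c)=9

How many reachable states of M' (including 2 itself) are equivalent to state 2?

3

States {1,5,10} cannot be reached from the start state, so discard them.
Start with accepting vs non-accepting: {0,3} | {2,4,6,7,8,9,11}.
On input a, block {2,4,6,7,8,9,11} splits into {2,7,8,9} and {4,6,11}.
Refine {2,7,8,9} on symbol a: members go to different blocks, giving {2,7,8} and {9}.
No further refinement is possible. Final partition (4 blocks): {0,3} | {2,7,8} | {4,6,11} | {9}.
State 2 belongs to the block {2,7,8}, which has 3 states.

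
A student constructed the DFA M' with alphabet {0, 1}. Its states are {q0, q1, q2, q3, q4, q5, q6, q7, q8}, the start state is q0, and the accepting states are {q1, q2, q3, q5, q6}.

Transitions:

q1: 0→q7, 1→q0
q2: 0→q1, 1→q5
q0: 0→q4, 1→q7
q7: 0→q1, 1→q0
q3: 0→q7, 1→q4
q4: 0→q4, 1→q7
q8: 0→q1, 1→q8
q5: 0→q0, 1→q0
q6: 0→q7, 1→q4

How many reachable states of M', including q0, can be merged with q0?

2

States {q2,q3,q5,q6,q8} cannot be reached from the start state, so discard them.
Start with accepting vs non-accepting: {q1} | {q0,q4,q7}.
On input 0, block {q0,q4,q7} splits into {q0,q4} and {q7}.
Stable partition: {q1} | {q0,q4} | {q7} — 3 equivalence classes.
The equivalence class containing q0 is {q0,q4}, of size 2.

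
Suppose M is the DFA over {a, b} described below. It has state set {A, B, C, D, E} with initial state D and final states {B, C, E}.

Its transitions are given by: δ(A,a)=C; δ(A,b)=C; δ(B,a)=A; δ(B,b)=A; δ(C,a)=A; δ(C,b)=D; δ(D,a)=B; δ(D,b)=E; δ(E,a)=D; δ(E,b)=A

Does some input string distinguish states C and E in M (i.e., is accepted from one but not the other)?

All states are reachable from the start state.
Initial partition by acceptance: {B,C,E} | {A,D}.
The partition is now stable with 2 blocks: {B,C,E} | {A,D}.
C and E lie in the same block of the stable partition, so they are equivalent — no string distinguishes them.

No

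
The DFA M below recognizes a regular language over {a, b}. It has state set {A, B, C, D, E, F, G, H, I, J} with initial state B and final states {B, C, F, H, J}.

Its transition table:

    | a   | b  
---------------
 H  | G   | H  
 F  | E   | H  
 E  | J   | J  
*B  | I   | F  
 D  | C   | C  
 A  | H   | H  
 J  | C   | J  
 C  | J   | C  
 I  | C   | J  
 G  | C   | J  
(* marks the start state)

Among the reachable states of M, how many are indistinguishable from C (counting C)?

Reachable states from the start: {B,C,E,F,G,H,I,J}. Unreachable: {A,D} — drop them.
P0 = {B,C,F,H,J} | {E,G,I}.
Refine {B,C,F,H,J} on symbol a: members go to different blocks, giving {B,F,H} and {C,J}.
The partition is now stable with 3 blocks: {B,F,H} | {E,G,I} | {C,J}.
The equivalence class containing C is {C,J}, of size 2.

2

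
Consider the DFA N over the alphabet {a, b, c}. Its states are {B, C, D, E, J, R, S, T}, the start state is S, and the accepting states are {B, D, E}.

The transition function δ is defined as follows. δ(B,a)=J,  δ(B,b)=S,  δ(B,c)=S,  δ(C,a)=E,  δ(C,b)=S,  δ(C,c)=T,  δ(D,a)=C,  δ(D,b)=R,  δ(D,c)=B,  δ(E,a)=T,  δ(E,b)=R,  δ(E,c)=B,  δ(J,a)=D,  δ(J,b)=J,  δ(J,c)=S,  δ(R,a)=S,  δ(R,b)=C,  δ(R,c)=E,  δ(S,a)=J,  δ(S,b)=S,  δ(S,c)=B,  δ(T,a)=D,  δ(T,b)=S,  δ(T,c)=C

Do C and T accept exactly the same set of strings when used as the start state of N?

Yes

Start with accepting vs non-accepting: {B,D,E} | {C,J,R,S,T}.
Refine {B,D,E} on symbol c: members go to different blocks, giving {D,E} and {B}.
Split {C,J,R,S,T} by δ(·,a) → {C,J,T} and {R,S}.
Split {C,J,T} by δ(·,b) → {C,T} and {J}.
On input a, block {R,S} splits into {S} and {R}.
No further refinement is possible. Final partition (6 blocks): {D,E} | {C,T} | {B} | {S} | {J} | {R}.
C and T lie in the same block of the stable partition, so they are equivalent — no string distinguishes them.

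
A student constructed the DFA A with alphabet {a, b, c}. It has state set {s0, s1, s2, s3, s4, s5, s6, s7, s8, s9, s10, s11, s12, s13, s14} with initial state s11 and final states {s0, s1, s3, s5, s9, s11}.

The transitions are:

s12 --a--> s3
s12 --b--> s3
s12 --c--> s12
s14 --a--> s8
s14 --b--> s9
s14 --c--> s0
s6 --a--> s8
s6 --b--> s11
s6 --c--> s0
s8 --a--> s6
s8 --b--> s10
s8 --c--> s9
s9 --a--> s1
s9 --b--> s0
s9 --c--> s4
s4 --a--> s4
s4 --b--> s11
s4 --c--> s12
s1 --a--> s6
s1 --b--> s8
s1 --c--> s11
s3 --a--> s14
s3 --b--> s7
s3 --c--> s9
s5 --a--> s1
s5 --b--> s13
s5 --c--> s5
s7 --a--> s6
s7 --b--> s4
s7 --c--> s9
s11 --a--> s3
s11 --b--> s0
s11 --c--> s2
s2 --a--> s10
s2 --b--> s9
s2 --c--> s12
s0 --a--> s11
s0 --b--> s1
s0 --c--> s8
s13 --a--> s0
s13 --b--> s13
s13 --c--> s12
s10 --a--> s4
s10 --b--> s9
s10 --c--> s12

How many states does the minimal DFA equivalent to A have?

First remove the unreachable states {s5,s13}; 13 states remain.
Start with accepting vs non-accepting: {s0,s1,s3,s9,s11} | {s2,s4,s6,s7,s8,s10,s12,s14}.
Refine {s0,s1,s3,s9,s11} on symbol a: members go to different blocks, giving {s0,s9,s11} and {s1,s3}.
On input a, block {s0,s9,s11} splits into {s9,s11} and {s0}.
Refine {s2,s4,s6,s7,s8,s10,s12,s14} on symbol a: members go to different blocks, giving {s2,s4,s6,s7,s8,s10,s14} and {s12}.
On input b, block {s2,s4,s6,s7,s8,s10,s14} splits into {s2,s4,s6,s10,s14} and {s7,s8}.
Refine {s2,s4,s6,s10,s14} on symbol a: members go to different blocks, giving {s2,s4,s10} and {s6,s14}.
Stable partition: {s9,s11} | {s2,s4,s10} | {s1,s3} | {s0} | {s12} | {s7,s8} | {s6,s14} — 7 equivalence classes.

7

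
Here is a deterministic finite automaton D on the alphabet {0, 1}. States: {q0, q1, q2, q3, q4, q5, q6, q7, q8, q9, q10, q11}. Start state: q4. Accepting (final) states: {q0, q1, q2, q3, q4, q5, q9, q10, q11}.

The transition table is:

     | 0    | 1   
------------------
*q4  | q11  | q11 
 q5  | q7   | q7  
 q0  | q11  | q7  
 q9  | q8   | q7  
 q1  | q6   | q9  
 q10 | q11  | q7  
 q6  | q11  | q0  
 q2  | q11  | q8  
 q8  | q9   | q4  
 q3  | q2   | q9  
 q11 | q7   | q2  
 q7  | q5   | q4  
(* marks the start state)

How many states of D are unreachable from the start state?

Starting at q4 and following transitions, the reachable set is {q2, q4, q5, q7, q8, q9, q11}. That leaves q0, q1, q3, q6, q10 unreachable — 5 in total.

5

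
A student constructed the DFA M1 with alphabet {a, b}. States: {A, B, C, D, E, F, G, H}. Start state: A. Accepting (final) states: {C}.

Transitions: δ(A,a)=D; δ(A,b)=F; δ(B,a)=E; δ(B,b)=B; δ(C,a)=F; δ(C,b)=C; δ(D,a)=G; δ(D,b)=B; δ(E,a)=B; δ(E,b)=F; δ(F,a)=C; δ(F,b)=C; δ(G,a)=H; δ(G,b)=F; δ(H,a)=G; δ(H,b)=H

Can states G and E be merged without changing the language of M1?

Start with accepting vs non-accepting: {C} | {A,B,D,E,F,G,H}.
Split {A,B,D,E,F,G,H} by δ(·,a) → {A,B,D,E,G,H} and {F}.
Refine {A,B,D,E,G,H} on symbol b: members go to different blocks, giving {A,E,G} and {B,D,H}.
No further refinement is possible. Final partition (4 blocks): {C} | {A,E,G} | {F} | {B,D,H}.
G and E lie in the same block of the stable partition, so they are equivalent — no string distinguishes them.

Yes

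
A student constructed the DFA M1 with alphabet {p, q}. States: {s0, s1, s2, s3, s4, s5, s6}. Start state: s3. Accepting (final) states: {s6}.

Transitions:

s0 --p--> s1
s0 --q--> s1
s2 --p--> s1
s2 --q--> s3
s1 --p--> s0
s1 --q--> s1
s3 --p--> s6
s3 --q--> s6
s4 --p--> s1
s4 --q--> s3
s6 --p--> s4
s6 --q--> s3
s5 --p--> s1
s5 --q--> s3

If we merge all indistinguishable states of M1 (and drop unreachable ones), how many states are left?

Reachable states from the start: {s0,s1,s3,s4,s6}. Unreachable: {s2,s5} — drop them.
P0 = {s6} | {s0,s1,s3,s4}.
Split {s0,s1,s3,s4} by δ(·,p) → {s0,s1,s4} and {s3}.
Refine {s0,s1,s4} on symbol q: members go to different blocks, giving {s0,s1} and {s4}.
The partition is now stable with 4 blocks: {s6} | {s0,s1} | {s3} | {s4}.

4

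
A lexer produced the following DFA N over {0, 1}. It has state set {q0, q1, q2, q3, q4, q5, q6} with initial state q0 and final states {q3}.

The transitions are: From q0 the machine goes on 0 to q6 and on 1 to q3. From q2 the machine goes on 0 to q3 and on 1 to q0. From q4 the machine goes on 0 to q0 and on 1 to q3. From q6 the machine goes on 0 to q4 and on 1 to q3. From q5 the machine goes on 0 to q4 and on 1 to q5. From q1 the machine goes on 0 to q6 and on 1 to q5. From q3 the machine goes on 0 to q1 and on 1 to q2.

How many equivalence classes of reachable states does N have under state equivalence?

4

Initial partition by acceptance: {q3} | {q0,q1,q2,q4,q5,q6}.
Refine {q0,q1,q2,q4,q5,q6} on symbol 0: members go to different blocks, giving {q0,q1,q4,q5,q6} and {q2}.
Split {q0,q1,q4,q5,q6} by δ(·,1) → {q0,q4,q6} and {q1,q5}.
No further refinement is possible. Final partition (4 blocks): {q3} | {q0,q4,q6} | {q2} | {q1,q5}.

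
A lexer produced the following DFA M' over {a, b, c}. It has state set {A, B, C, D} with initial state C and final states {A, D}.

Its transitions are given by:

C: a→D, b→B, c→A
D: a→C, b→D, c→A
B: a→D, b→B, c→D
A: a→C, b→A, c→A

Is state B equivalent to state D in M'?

Initial partition by acceptance: {A,D} | {B,C}.
Stable partition: {A,D} | {B,C} — 2 equivalence classes.
B and D end up in different blocks, so they are distinguishable. For instance, the string 'ε' is accepted from only D.

No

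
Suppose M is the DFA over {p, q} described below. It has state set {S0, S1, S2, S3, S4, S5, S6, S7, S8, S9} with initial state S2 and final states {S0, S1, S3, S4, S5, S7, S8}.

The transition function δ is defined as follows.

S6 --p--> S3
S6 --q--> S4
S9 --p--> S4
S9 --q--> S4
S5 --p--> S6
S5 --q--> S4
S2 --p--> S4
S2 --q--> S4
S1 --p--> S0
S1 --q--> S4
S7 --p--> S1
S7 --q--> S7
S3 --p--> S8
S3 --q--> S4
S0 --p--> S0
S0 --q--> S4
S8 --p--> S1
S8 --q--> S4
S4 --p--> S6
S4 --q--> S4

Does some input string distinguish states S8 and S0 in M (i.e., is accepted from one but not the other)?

No

Reachable states from the start: {S0,S1,S2,S3,S4,S6,S8}. Unreachable: {S5,S7,S9} — drop them.
Initial partition by acceptance: {S0,S1,S3,S4,S8} | {S2,S6}.
Split {S0,S1,S3,S4,S8} by δ(·,p) → {S0,S1,S3,S8} and {S4}.
Refine {S2,S6} on symbol p: members go to different blocks, giving {S2} and {S6}.
No further refinement is possible. Final partition (4 blocks): {S0,S1,S3,S8} | {S2} | {S4} | {S6}.
S8 and S0 lie in the same block of the stable partition, so they are equivalent — no string distinguishes them.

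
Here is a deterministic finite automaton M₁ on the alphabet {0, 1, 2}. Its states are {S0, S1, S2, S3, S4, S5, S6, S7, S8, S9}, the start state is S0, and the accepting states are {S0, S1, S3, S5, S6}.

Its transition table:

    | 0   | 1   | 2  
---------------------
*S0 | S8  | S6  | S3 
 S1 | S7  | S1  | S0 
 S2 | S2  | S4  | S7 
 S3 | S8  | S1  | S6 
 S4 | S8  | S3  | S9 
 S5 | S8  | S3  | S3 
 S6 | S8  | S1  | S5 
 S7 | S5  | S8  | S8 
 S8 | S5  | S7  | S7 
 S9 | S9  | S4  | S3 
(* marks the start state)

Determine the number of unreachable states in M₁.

No path from S0 leads to S2, S4, S9; the other 7 states are all reachable.

3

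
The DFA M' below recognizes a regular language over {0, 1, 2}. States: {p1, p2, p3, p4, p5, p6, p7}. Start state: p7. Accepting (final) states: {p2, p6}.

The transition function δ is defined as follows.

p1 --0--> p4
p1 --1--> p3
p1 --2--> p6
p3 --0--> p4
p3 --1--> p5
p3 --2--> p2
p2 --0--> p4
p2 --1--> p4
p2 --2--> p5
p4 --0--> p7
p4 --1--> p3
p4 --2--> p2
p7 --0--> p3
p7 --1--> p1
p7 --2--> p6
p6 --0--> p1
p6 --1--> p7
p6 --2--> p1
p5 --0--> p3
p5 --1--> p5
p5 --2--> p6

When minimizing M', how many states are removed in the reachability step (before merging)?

A breadth-first search from the start state visits every state.

0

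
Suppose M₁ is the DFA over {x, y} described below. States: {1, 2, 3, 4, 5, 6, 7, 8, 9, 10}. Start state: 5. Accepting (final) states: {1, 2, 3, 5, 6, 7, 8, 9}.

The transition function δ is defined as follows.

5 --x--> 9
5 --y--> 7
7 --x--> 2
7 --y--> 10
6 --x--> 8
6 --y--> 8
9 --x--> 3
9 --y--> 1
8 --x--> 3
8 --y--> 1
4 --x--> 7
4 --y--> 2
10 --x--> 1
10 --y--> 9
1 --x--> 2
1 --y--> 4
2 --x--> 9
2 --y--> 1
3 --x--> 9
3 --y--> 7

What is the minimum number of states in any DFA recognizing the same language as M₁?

First remove the unreachable states {6,8}; 8 states remain.
Initial partition by acceptance: {1,2,3,5,7,9} | {4,10}.
On input y, block {1,2,3,5,7,9} splits into {2,3,5,9} and {1,7}.
No further refinement is possible. Final partition (3 blocks): {2,3,5,9} | {4,10} | {1,7}.

3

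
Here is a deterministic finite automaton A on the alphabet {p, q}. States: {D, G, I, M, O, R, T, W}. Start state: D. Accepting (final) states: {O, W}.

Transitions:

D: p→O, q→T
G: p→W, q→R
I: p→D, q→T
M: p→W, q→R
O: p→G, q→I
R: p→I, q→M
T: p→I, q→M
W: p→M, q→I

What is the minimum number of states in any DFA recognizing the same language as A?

Every state is reachable, so we keep all 8.
Start with accepting vs non-accepting: {O,W} | {D,G,I,M,R,T}.
Split {D,G,I,M,R,T} by δ(·,p) → {D,G,M} and {I,R,T}.
Split {I,R,T} by δ(·,p) → {R,T} and {I}.
The partition is now stable with 4 blocks: {O,W} | {D,G,M} | {R,T} | {I}.

4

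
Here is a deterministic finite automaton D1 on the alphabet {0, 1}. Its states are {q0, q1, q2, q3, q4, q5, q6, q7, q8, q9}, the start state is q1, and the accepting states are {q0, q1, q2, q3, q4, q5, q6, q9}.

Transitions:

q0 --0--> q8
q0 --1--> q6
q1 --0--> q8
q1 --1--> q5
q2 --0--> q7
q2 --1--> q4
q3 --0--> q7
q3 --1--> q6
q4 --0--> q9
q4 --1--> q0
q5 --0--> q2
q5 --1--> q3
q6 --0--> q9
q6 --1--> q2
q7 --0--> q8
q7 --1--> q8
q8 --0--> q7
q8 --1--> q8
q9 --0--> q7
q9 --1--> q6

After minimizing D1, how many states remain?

3

Every state is reachable, so we keep all 10.
Start with accepting vs non-accepting: {q0,q1,q2,q3,q4,q5,q6,q9} | {q7,q8}.
On input 0, block {q0,q1,q2,q3,q4,q5,q6,q9} splits into {q0,q1,q2,q3,q9} and {q4,q5,q6}.
No further refinement is possible. Final partition (3 blocks): {q0,q1,q2,q3,q9} | {q7,q8} | {q4,q5,q6}.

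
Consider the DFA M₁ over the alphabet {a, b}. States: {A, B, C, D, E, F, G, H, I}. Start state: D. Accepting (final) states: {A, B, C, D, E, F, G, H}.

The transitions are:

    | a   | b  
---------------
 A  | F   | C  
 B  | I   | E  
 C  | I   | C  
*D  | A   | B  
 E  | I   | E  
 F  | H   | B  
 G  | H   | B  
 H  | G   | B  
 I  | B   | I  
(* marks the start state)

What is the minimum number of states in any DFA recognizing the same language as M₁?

Initial partition by acceptance: {A,B,C,D,E,F,G,H} | {I}.
On input a, block {A,B,C,D,E,F,G,H} splits into {A,D,F,G,H} and {B,C,E}.
No further refinement is possible. Final partition (3 blocks): {A,D,F,G,H} | {I} | {B,C,E}.

3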